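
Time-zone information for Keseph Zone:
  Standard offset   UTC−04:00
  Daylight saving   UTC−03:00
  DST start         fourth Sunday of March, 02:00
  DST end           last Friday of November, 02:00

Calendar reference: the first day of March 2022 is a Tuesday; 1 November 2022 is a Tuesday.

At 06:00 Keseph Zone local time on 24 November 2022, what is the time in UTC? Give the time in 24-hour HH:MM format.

1 March 2022 is a Tuesday, so the first Sunday is March 6 and the fourth is March 27.
1 November 2022 is a Tuesday, so Fridays fall on 4, 11, 18, 25; the last is November 25.
24 November 2022 falls between 27 March and 25 November, so daylight saving is in effect and Keseph Zone is at UTC−03:00.
06:00 local + 3h = 09:00 UTC.

09:00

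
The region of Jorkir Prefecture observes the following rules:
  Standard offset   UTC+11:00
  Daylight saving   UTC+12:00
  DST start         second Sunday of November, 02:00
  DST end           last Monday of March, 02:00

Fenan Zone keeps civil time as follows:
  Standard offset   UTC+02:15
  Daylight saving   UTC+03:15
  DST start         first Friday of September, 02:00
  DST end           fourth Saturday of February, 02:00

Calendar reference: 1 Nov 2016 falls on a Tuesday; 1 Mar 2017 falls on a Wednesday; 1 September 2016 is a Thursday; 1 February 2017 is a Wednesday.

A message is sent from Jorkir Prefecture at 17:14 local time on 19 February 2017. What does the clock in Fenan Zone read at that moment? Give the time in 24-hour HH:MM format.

08:29

1 November 2016 is a Tuesday, so the first Sunday is November 6 and the second is November 13.
1 March 2017 is a Wednesday, so Mondays fall on 6, 13, 20, 27; the last is March 27.
19 February 2017 lies within the daylight-saving period (13 November 2016 – 27 March 2017), so Jorkir Prefecture is on daylight time, UTC+12:00.
17:14 Jorkir Prefecture − 12h = 05:14 UTC.
1 September 2016 is a Thursday, so the first Friday is September 2.
1 February 2017 is a Wednesday, so the first Saturday is February 4 and the fourth is February 25.
At the standard offset (UTC+02:15), 05:14 UTC + 2h15m = 07:29 Fenan Zone standard time.
The standard-time date in Fenan Zone, 19 February 2017, lies within the daylight-saving period (2 September 2016 – 25 February 2017), so Fenan Zone is on daylight time, UTC+03:15.
05:14 UTC + 3h15m = 08:29 Fenan Zone.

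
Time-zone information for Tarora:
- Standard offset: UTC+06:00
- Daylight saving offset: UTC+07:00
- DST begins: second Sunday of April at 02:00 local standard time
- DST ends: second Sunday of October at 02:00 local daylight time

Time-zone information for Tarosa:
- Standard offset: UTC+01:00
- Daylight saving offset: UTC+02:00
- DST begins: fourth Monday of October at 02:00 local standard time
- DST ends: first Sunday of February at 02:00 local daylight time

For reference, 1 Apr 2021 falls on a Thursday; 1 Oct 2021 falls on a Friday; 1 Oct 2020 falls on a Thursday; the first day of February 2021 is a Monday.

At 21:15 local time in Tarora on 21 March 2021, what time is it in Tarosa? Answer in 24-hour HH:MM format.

16:15

1 April 2021 is a Thursday, so the first Sunday is April 4 and the second is April 11.
1 October 2021 is a Friday, so the first Sunday is October 3 and the second is October 10.
21 March 2021 does not fall between 11 April and 10 October, so daylight saving is not in effect and Tarora is at UTC+06:00.
21:15 Tarora − 6h = 15:15 UTC.
1 October 2020 is a Thursday, so the first Monday is October 5 and the fourth is October 26.
1 February 2021 is a Monday, so the first Sunday is February 7.
At the standard offset (UTC+01:00), 15:15 UTC + 1h = 16:15 Tarosa standard time.
The standard-time date in Tarosa, 21 March 2021, does not fall between 26 October 2020 and 7 February 2021, so daylight saving is not in effect and Tarosa is at UTC+01:00.
15:15 UTC + 1h = 16:15 Tarosa.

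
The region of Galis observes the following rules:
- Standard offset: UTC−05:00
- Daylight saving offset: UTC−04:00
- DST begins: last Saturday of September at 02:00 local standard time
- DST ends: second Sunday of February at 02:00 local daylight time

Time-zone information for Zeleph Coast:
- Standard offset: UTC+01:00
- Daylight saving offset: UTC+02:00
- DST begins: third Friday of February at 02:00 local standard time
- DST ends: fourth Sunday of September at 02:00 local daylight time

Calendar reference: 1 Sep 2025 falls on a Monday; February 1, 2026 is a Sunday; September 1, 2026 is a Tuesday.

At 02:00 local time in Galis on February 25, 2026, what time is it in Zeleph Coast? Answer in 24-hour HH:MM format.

09:00

1 September 2025 is a Monday, so Saturdays fall on 6, 13, 20, 27; the last is September 27.
1 February 2026 is a Sunday, so the first Sunday is February 1 and the second is February 8.
February 25, 2026 does not fall between 27 September 2025 and 8 February 2026, so daylight saving is not in effect and Galis is at UTC−05:00.
02:00 Galis + 5h = 07:00 UTC.
1 February 2026 is a Sunday, so the first Friday is February 6 and the third is February 20.
1 September 2026 is a Tuesday, so the first Sunday is September 6 and the fourth is September 27.
At the standard offset (UTC+01:00), 07:00 UTC + 1h = 08:00 Zeleph Coast standard time.
The standard-time date in Zeleph Coast, February 25, 2026, falls between 20 February and 27 September, so daylight saving is in effect and Zeleph Coast is at UTC+02:00.
07:00 UTC + 2h = 09:00 Zeleph Coast.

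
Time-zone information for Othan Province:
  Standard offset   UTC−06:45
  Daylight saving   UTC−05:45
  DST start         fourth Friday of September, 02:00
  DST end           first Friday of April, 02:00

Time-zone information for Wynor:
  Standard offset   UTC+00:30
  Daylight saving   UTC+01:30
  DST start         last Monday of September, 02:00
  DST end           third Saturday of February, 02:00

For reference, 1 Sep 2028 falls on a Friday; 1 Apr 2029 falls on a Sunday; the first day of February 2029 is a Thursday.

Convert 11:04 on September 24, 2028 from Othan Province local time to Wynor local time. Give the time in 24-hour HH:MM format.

1 September 2028 is a Friday, so the first Friday is September 1 and the fourth is September 22.
1 April 2029 is a Sunday, so the first Friday is April 6.
September 24, 2028 lies within the daylight-saving period (22 September 2028 – 6 April 2029), so Othan Province is on daylight time, UTC−05:45.
11:04 Othan Province + 5h45m = 16:49 UTC.
1 September 2028 is a Friday, so Mondays fall on 4, 11, 18, 25; the last is September 25.
1 February 2029 is a Thursday, so the first Saturday is February 3 and the third is February 17.
At the standard offset (UTC+00:30), 16:49 UTC + 0h30m = 17:19 Wynor standard time.
Daylight saving runs 25 September 2028 – 17 February 2029; the standard-time date in Wynor, September 24, 2028, is outside that window, so Wynor is on standard time at UTC+00:30.
16:49 UTC + 0h30m = 17:19 Wynor.

17:19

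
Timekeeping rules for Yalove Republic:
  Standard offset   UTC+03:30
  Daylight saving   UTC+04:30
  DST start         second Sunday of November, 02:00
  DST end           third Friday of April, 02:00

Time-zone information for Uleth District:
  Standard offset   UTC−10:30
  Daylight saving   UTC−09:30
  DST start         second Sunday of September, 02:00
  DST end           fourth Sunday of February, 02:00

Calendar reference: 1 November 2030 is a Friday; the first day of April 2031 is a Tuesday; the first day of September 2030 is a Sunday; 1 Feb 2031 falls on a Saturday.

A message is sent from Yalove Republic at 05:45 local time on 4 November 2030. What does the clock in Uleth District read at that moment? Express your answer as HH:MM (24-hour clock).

1 November 2030 is a Friday, so the first Sunday is November 3 and the second is November 10.
1 April 2031 is a Tuesday, so the first Friday is April 4 and the third is April 18.
Daylight saving runs 10 November 2030 – 18 April 2031; 4 November 2030 is outside that window, so Yalove Republic is on standard time at UTC+03:30.
05:45 Yalove Republic − 3h30m = 02:15 UTC.
1 September 2030 is a Sunday, so the first Sunday is September 1 and the second is September 8.
1 February 2031 is a Saturday, so the first Sunday is February 2 and the fourth is February 23.
At the standard offset (UTC−10:30), 02:15 UTC − 10h30m = 15:45 Uleth District standard time (rolling into the previous day, 3 November 2030).
The standard-time date in Uleth District, 3 November 2030, falls between 8 September 2030 and 23 February 2031, so daylight saving is in effect and Uleth District is at UTC−09:30.
02:15 UTC − 9h30m = 16:45 Uleth District (rolling into the previous day, 3 November 2030).

16:45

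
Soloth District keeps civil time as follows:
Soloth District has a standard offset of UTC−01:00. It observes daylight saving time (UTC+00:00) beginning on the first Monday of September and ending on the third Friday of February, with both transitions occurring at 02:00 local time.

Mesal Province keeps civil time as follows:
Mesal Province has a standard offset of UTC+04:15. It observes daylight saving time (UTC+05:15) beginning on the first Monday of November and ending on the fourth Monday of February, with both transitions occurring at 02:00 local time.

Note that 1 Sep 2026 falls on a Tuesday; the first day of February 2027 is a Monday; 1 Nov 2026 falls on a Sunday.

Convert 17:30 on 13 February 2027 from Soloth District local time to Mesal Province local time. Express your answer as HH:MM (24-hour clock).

1 September 2026 is a Tuesday, so the first Monday is September 7.
1 February 2027 is a Monday, so the first Friday is February 5 and the third is February 19.
Daylight saving runs 7 September 2026 – 19 February 2027; 13 February 2027 is inside that window, so Soloth District is at UTC+00:00.
17:30 Soloth District − 0h = 17:30 UTC.
1 November 2026 is a Sunday, so the first Monday is November 2.
1 February 2027 is a Monday, so the first Monday is February 1 and the fourth is February 22.
At the standard offset (UTC+04:15), 17:30 UTC + 4h15m = 21:45 Mesal Province standard time.
Daylight saving runs 2 November 2026 – 22 February 2027; the standard-time date in Mesal Province, 13 February 2027, is inside that window, so Mesal Province is at UTC+05:15.
17:30 UTC + 5h15m = 22:45 Mesal Province.

22:45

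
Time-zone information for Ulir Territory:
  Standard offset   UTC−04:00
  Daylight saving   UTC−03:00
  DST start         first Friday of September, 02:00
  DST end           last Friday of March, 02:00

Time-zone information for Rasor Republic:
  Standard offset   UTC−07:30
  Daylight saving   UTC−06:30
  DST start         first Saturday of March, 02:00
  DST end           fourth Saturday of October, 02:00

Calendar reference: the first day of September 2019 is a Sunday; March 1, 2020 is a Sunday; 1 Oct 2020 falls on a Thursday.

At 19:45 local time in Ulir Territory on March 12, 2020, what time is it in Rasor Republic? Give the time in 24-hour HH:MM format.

16:15

1 September 2019 is a Sunday, so the first Friday is September 6.
1 March 2020 is a Sunday, so Fridays fall on 6, 13, 20, 27; the last is March 27.
March 12, 2020 falls between 6 September 2019 and 27 March 2020, so daylight saving is in effect and Ulir Territory is at UTC−03:00.
19:45 Ulir Territory + 3h = 22:45 UTC.
1 March 2020 is a Sunday, so the first Saturday is March 7.
1 October 2020 is a Thursday, so the first Saturday is October 3 and the fourth is October 24.
At the standard offset (UTC−07:30), 22:45 UTC − 7h30m = 15:15 Rasor Republic standard time.
Daylight saving runs 7 March – 24 October; the standard-time date in Rasor Republic, March 12, 2020, is inside that window, so Rasor Republic is at UTC−06:30.
22:45 UTC − 6h30m = 16:15 Rasor Republic.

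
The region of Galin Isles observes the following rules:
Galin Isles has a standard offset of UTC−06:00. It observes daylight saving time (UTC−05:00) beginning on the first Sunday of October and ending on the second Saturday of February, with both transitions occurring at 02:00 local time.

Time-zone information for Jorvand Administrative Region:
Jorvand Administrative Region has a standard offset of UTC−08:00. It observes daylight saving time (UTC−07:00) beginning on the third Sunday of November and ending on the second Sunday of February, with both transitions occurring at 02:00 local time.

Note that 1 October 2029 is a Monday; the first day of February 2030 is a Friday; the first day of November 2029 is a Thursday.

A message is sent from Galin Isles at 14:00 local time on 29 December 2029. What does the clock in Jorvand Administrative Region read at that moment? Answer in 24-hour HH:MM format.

1 October 2029 is a Monday, so the first Sunday is October 7.
1 February 2030 is a Friday, so the first Saturday is February 2 and the second is February 9.
29 December 2029 lies within the daylight-saving period (7 October 2029 – 9 February 2030), so Galin Isles is on daylight time, UTC−05:00.
14:00 Galin Isles + 5h = 19:00 UTC.
1 November 2029 is a Thursday, so the first Sunday is November 4 and the third is November 18.
1 February 2030 is a Friday, so the first Sunday is February 3 and the second is February 10.
At the standard offset (UTC−08:00), 19:00 UTC − 8h = 11:00 Jorvand Administrative Region standard time.
Daylight saving runs 18 November 2029 – 10 February 2030; the standard-time date in Jorvand Administrative Region, 29 December 2029, is inside that window, so Jorvand Administrative Region is at UTC−07:00.
19:00 UTC − 7h = 12:00 Jorvand Administrative Region.

12:00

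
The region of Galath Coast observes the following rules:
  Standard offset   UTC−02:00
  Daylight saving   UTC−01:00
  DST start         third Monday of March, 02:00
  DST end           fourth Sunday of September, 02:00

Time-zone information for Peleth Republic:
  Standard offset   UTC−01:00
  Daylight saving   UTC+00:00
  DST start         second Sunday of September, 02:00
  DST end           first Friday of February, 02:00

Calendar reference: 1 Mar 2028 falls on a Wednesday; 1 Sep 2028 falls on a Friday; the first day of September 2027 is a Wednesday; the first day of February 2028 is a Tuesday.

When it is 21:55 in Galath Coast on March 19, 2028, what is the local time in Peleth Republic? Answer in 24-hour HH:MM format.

22:55

1 March 2028 is a Wednesday, so the first Monday is March 6 and the third is March 20.
1 September 2028 is a Friday, so the first Sunday is September 3 and the fourth is September 24.
March 19, 2028 does not fall between 20 March and 24 September, so daylight saving is not in effect and Galath Coast is at UTC−02:00.
21:55 Galath Coast + 2h = 23:55 UTC.
1 September 2027 is a Wednesday, so the first Sunday is September 5 and the second is September 12.
1 February 2028 is a Tuesday, so the first Friday is February 4.
At the standard offset (UTC−01:00), 23:55 UTC − 1h = 22:55 Peleth Republic standard time.
Daylight saving runs 12 September 2027 – 4 February 2028; the standard-time date in Peleth Republic, March 19, 2028, is outside that window, so Peleth Republic is on standard time at UTC−01:00.
23:55 UTC − 1h = 22:55 Peleth Republic.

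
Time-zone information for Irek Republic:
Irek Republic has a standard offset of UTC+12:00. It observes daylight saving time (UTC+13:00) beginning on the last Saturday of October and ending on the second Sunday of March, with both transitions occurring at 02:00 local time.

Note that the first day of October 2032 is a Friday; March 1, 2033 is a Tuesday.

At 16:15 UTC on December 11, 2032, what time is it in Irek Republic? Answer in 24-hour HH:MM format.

05:15

1 October 2032 is a Friday, so Saturdays fall on 2, 9, 16, 23, 30; the last is October 30.
1 March 2033 is a Tuesday, so the first Sunday is March 6 and the second is March 13.
At the standard offset (UTC+12:00), 16:15 UTC + 12h = 04:15 Irek Republic standard time (rolling into the next day, 12 December 2032).
The standard-time date in Irek Republic, December 12, 2032, falls between 30 October 2032 and 13 March 2033, so daylight saving is in effect and Irek Republic is at UTC+13:00.
16:15 UTC + 13h = 05:15 local (rolling into the next day, 12 December 2032).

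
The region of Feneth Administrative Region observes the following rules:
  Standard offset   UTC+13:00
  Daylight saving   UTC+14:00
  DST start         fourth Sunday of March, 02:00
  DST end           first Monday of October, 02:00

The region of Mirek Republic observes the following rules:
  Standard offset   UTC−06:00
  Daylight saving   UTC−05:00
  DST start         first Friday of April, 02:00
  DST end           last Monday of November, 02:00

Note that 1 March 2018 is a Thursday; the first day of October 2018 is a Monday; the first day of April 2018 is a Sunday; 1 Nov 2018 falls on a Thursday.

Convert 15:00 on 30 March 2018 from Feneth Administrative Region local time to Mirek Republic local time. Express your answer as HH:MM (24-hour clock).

1 March 2018 is a Thursday, so the first Sunday is March 4 and the fourth is March 25.
1 October 2018 is a Monday, so the first Monday is October 1.
Daylight saving runs 25 March – 1 October; 30 March 2018 is inside that window, so Feneth Administrative Region is at UTC+14:00.
15:00 Feneth Administrative Region − 14h = 01:00 UTC.
1 April 2018 is a Sunday, so the first Friday is April 6.
1 November 2018 is a Thursday, so Mondays fall on 5, 12, 19, 26; the last is November 26.
At the standard offset (UTC−06:00), 01:00 UTC − 6h = 19:00 Mirek Republic standard time (rolling into the previous day, 29 March 2018).
Daylight saving runs 6 April – 26 November; the standard-time date in Mirek Republic, 29 March 2018, is outside that window, so Mirek Republic is on standard time at UTC−06:00.
01:00 UTC − 6h = 19:00 Mirek Republic (rolling into the previous day, 29 March 2018).

19:00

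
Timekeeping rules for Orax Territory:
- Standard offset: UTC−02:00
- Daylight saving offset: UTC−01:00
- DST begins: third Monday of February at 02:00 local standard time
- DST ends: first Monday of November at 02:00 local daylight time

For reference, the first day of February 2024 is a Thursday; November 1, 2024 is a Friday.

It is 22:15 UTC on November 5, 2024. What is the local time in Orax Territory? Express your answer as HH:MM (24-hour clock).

1 February 2024 is a Thursday, so the first Monday is February 5 and the third is February 19.
1 November 2024 is a Friday, so the first Monday is November 4.
At the standard offset (UTC−02:00), 22:15 UTC − 2h = 20:15 Orax Territory standard time.
The standard-time date in Orax Territory, November 5, 2024, does not fall between 19 February and 4 November, so daylight saving is not in effect and Orax Territory is at UTC−02:00.
22:15 UTC − 2h = 20:15 local.

20:15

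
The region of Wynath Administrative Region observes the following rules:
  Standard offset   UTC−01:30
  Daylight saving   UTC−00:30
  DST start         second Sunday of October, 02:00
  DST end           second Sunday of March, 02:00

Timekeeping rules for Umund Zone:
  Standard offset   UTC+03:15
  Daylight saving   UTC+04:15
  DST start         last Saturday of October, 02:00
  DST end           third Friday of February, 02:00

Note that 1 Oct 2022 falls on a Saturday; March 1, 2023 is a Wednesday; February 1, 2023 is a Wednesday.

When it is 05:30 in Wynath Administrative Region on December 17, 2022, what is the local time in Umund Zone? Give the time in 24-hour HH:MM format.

1 October 2022 is a Saturday, so the first Sunday is October 2 and the second is October 9.
1 March 2023 is a Wednesday, so the first Sunday is March 5 and the second is March 12.
Daylight saving runs 9 October 2022 – 12 March 2023; December 17, 2022 is inside that window, so Wynath Administrative Region is at UTC−00:30.
05:30 Wynath Administrative Region + 0h30m = 06:00 UTC.
1 October 2022 is a Saturday, so Saturdays fall on 1, 8, 15, 22, 29; the last is October 29.
1 February 2023 is a Wednesday, so the first Friday is February 3 and the third is February 17.
At the standard offset (UTC+03:15), 06:00 UTC + 3h15m = 09:15 Umund Zone standard time.
The standard-time date in Umund Zone, December 17, 2022, falls between 29 October 2022 and 17 February 2023, so daylight saving is in effect and Umund Zone is at UTC+04:15.
06:00 UTC + 4h15m = 10:15 Umund Zone.

10:15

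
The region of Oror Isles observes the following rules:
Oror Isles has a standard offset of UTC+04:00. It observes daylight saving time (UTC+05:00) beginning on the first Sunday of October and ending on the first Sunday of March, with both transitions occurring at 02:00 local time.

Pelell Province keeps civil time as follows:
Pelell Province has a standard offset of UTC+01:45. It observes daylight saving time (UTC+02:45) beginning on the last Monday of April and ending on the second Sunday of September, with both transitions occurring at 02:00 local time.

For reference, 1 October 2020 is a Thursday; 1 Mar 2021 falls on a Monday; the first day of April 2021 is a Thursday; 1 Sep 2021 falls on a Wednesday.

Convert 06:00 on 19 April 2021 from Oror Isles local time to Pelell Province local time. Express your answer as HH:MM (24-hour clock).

03:45

1 October 2020 is a Thursday, so the first Sunday is October 4.
1 March 2021 is a Monday, so the first Sunday is March 7.
19 April 2021 is outside the daylight-saving period (4 October 2020 – 7 March 2021), so Oror Isles is on standard time, UTC+04:00.
06:00 Oror Isles − 4h = 02:00 UTC.
1 April 2021 is a Thursday, so Mondays fall on 5, 12, 19, 26; the last is April 26.
1 September 2021 is a Wednesday, so the first Sunday is September 5 and the second is September 12.
At the standard offset (UTC+01:45), 02:00 UTC + 1h45m = 03:45 Pelell Province standard time.
The standard-time date in Pelell Province, 19 April 2021, is outside the daylight-saving period (26 April – 12 September), so Pelell Province is on standard time, UTC+01:45.
02:00 UTC + 1h45m = 03:45 Pelell Province.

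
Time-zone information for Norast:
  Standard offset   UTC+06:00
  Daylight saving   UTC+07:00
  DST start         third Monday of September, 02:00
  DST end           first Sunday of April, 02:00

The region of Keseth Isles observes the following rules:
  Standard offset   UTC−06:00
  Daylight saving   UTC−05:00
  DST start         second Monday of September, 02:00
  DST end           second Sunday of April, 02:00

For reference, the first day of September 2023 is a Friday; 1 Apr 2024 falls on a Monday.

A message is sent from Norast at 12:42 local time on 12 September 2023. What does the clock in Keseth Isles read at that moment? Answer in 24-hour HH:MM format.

01:42

1 September 2023 is a Friday, so the first Monday is September 4 and the third is September 18.
1 April 2024 is a Monday, so the first Sunday is April 7.
Daylight saving runs 18 September 2023 – 7 April 2024; 12 September 2023 is outside that window, so Norast is on standard time at UTC+06:00.
12:42 Norast − 6h = 06:42 UTC.
1 September 2023 is a Friday, so the first Monday is September 4 and the second is September 11.
1 April 2024 is a Monday, so the first Sunday is April 7 and the second is April 14.
At the standard offset (UTC−06:00), 06:42 UTC − 6h = 00:42 Keseth Isles standard time.
Daylight saving runs 11 September 2023 – 14 April 2024; the standard-time date in Keseth Isles, 12 September 2023, is inside that window, so Keseth Isles is at UTC−05:00.
06:42 UTC − 5h = 01:42 Keseth Isles.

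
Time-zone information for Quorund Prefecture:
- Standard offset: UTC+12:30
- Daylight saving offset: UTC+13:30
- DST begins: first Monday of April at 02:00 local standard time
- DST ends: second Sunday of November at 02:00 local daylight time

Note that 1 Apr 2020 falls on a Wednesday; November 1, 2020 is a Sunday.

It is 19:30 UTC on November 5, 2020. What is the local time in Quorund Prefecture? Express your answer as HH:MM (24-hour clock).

09:00

1 April 2020 is a Wednesday, so the first Monday is April 6.
1 November 2020 is a Sunday, so the first Sunday is November 1 and the second is November 8.
At the standard offset (UTC+12:30), 19:30 UTC + 12h30m = 08:00 Quorund Prefecture standard time (rolling into the next day, 6 November 2020).
The standard-time date in Quorund Prefecture, November 6, 2020, lies within the daylight-saving period (6 April – 8 November), so Quorund Prefecture is on daylight time, UTC+13:30.
19:30 UTC + 13h30m = 09:00 local (rolling into the next day, 6 November 2020).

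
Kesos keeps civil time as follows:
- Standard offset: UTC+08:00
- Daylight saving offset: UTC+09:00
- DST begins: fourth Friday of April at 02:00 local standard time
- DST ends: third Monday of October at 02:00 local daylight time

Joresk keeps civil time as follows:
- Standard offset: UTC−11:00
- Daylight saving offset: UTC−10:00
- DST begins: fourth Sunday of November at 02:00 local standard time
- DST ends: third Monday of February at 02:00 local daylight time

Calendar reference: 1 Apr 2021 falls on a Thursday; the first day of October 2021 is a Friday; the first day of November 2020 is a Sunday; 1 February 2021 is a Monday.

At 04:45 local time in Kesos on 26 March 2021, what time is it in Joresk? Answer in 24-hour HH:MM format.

09:45

1 April 2021 is a Thursday, so the first Friday is April 2 and the fourth is April 23.
1 October 2021 is a Friday, so the first Monday is October 4 and the third is October 18.
26 March 2021 is outside the daylight-saving period (23 April – 18 October), so Kesos is on standard time, UTC+08:00.
04:45 Kesos − 8h = 20:45 UTC (rolling into the previous day, 25 March 2021).
1 November 2020 is a Sunday, so the first Sunday is November 1 and the fourth is November 22.
1 February 2021 is a Monday, so the first Monday is February 1 and the third is February 15.
At the standard offset (UTC−11:00), 20:45 UTC − 11h = 09:45 Joresk standard time.
The standard-time date in Joresk, 25 March 2021, is outside the daylight-saving period (22 November 2020 – 15 February 2021), so Joresk is on standard time, UTC−11:00.
20:45 UTC − 11h = 09:45 Joresk.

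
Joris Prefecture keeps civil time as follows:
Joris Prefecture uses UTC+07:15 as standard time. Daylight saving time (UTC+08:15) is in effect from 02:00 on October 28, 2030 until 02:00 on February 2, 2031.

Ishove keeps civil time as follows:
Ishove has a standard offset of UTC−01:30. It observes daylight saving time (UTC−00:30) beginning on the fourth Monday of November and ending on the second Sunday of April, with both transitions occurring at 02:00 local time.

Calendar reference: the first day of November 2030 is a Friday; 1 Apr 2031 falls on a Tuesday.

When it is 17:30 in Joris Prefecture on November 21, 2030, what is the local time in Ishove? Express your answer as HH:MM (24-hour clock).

Daylight saving runs 28 October 2030 – 2 February 2031; November 21, 2030 is inside that window, so Joris Prefecture is at UTC+08:15.
17:30 Joris Prefecture − 8h15m = 09:15 UTC.
1 November 2030 is a Friday, so the first Monday is November 4 and the fourth is November 25.
1 April 2031 is a Tuesday, so the first Sunday is April 6 and the second is April 13.
At the standard offset (UTC−01:30), 09:15 UTC − 1h30m = 07:45 Ishove standard time.
The standard-time date in Ishove, November 21, 2030, is outside the daylight-saving period (25 November 2030 – 13 April 2031), so Ishove is on standard time, UTC−01:30.
09:15 UTC − 1h30m = 07:45 Ishove.

07:45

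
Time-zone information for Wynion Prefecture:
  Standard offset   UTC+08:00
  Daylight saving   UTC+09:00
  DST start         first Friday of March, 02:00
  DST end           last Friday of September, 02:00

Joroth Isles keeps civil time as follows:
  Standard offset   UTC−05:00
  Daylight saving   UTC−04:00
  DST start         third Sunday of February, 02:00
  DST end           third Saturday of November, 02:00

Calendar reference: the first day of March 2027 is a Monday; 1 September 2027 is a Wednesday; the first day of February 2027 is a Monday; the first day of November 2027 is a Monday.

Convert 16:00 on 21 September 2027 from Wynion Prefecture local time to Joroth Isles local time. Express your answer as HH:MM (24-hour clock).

1 March 2027 is a Monday, so the first Friday is March 5.
1 September 2027 is a Wednesday, so Fridays fall on 3, 10, 17, 24; the last is September 24.
Daylight saving runs 5 March – 24 September; 21 September 2027 is inside that window, so Wynion Prefecture is at UTC+09:00.
16:00 Wynion Prefecture − 9h = 07:00 UTC.
1 February 2027 is a Monday, so the first Sunday is February 7 and the third is February 21.
1 November 2027 is a Monday, so the first Saturday is November 6 and the third is November 20.
At the standard offset (UTC−05:00), 07:00 UTC − 5h = 02:00 Joroth Isles standard time.
The standard-time date in Joroth Isles, 21 September 2027, falls between 21 February and 20 November, so daylight saving is in effect and Joroth Isles is at UTC−04:00.
07:00 UTC − 4h = 03:00 Joroth Isles.

03:00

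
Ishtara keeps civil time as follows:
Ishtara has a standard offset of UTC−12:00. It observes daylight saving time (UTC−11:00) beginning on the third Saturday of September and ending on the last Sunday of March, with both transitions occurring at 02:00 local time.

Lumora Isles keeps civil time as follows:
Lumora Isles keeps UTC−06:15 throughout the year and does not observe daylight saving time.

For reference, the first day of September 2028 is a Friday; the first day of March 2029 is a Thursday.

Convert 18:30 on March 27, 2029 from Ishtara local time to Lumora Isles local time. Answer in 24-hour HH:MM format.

00:15

1 September 2028 is a Friday, so the first Saturday is September 2 and the third is September 16.
1 March 2029 is a Thursday, so Sundays fall on 4, 11, 18, 25; the last is March 25.
March 27, 2029 does not fall between 16 September 2028 and 25 March 2029, so daylight saving is not in effect and Ishtara is at UTC−12:00.
18:30 Ishtara + 12h = 06:30 UTC (rolling into the next day, 28 March 2029).
Lumora Isles has no daylight saving, so its offset is UTC−06:15 year-round.
06:30 UTC − 6h15m = 00:15 Lumora Isles.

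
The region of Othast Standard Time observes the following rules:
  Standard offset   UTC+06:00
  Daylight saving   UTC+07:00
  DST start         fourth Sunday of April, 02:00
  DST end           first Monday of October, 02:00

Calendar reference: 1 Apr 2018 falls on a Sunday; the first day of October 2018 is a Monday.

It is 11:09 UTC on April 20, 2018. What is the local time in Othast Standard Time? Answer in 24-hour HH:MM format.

1 April 2018 is a Sunday, so the first Sunday is April 1 and the fourth is April 22.
1 October 2018 is a Monday, so the first Monday is October 1.
At the standard offset (UTC+06:00), 11:09 UTC + 6h = 17:09 Othast Standard Time standard time.
The standard-time date in Othast Standard Time, April 20, 2018, is outside the daylight-saving period (22 April – 1 October), so Othast Standard Time is on standard time, UTC+06:00.
11:09 UTC + 6h = 17:09 local.

17:09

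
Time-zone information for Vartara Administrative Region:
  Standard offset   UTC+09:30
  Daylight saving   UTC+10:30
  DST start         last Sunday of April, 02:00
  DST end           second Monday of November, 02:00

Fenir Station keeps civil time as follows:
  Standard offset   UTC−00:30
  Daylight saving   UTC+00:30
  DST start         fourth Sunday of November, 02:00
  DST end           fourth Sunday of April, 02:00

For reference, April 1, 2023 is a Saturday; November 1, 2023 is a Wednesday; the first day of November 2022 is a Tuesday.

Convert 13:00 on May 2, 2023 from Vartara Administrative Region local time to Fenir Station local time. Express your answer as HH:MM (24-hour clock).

02:00

1 April 2023 is a Saturday, so Sundays fall on 2, 9, 16, 23, 30; the last is April 30.
1 November 2023 is a Wednesday, so the first Monday is November 6 and the second is November 13.
Daylight saving runs 30 April – 13 November; May 2, 2023 is inside that window, so Vartara Administrative Region is at UTC+10:30.
13:00 Vartara Administrative Region − 10h30m = 02:30 UTC.
1 November 2022 is a Tuesday, so the first Sunday is November 6 and the fourth is November 27.
1 April 2023 is a Saturday, so the first Sunday is April 2 and the fourth is April 23.
At the standard offset (UTC−00:30), 02:30 UTC − 0h30m = 02:00 Fenir Station standard time.
Daylight saving runs 27 November 2022 – 23 April 2023; the standard-time date in Fenir Station, May 2, 2023, is outside that window, so Fenir Station is on standard time at UTC−00:30.
02:30 UTC − 0h30m = 02:00 Fenir Station.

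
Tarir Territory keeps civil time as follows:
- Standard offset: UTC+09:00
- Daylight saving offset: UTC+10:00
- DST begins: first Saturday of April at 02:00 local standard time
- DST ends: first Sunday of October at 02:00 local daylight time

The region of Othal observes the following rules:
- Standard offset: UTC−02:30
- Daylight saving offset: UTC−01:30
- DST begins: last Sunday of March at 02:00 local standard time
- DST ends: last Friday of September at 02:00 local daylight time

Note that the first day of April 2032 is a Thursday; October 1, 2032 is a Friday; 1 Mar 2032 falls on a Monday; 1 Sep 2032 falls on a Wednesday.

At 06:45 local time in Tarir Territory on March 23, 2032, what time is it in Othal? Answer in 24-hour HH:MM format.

1 April 2032 is a Thursday, so the first Saturday is April 3.
1 October 2032 is a Friday, so the first Sunday is October 3.
March 23, 2032 does not fall between 3 April and 3 October, so daylight saving is not in effect and Tarir Territory is at UTC+09:00.
06:45 Tarir Territory − 9h = 21:45 UTC (rolling into the previous day, 22 March 2032).
1 March 2032 is a Monday, so Sundays fall on 7, 14, 21, 28; the last is March 28.
1 September 2032 is a Wednesday, so Fridays fall on 3, 10, 17, 24; the last is September 24.
At the standard offset (UTC−02:30), 21:45 UTC − 2h30m = 19:15 Othal standard time.
The standard-time date in Othal, March 22, 2032, does not fall between 28 March and 24 September, so daylight saving is not in effect and Othal is at UTC−02:30.
21:45 UTC − 2h30m = 19:15 Othal.

19:15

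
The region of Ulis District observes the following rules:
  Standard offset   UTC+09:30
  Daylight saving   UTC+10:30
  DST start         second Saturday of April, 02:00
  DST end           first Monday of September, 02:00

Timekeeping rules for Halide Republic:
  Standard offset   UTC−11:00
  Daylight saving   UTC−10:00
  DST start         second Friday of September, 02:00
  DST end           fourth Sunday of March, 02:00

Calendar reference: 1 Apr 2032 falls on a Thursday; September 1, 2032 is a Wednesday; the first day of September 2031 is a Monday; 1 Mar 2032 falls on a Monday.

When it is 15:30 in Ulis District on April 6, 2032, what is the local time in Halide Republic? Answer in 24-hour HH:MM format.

1 April 2032 is a Thursday, so the first Saturday is April 3 and the second is April 10.
1 September 2032 is a Wednesday, so the first Monday is September 6.
Daylight saving runs 10 April – 6 September; April 6, 2032 is outside that window, so Ulis District is on standard time at UTC+09:30.
15:30 Ulis District − 9h30m = 06:00 UTC.
1 September 2031 is a Monday, so the first Friday is September 5 and the second is September 12.
1 March 2032 is a Monday, so the first Sunday is March 7 and the fourth is March 28.
At the standard offset (UTC−11:00), 06:00 UTC − 11h = 19:00 Halide Republic standard time (rolling into the previous day, 5 April 2032).
The standard-time date in Halide Republic, April 5, 2032, is outside the daylight-saving period (12 September 2031 – 28 March 2032), so Halide Republic is on standard time, UTC−11:00.
06:00 UTC − 11h = 19:00 Halide Republic (rolling into the previous day, 5 April 2032).

19:00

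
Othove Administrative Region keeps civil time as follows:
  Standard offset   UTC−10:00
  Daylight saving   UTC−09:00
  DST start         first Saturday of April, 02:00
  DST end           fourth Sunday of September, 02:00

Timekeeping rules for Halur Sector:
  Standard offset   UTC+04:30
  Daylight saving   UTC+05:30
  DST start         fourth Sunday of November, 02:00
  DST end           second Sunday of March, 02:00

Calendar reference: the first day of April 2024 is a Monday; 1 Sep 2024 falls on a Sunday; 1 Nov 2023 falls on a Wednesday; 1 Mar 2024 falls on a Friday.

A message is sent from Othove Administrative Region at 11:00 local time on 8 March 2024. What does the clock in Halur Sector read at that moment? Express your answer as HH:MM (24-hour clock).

1 April 2024 is a Monday, so the first Saturday is April 6.
1 September 2024 is a Sunday, so the first Sunday is September 1 and the fourth is September 22.
Daylight saving runs 6 April – 22 September; 8 March 2024 is outside that window, so Othove Administrative Region is on standard time at UTC−10:00.
11:00 Othove Administrative Region + 10h = 21:00 UTC.
1 November 2023 is a Wednesday, so the first Sunday is November 5 and the fourth is November 26.
1 March 2024 is a Friday, so the first Sunday is March 3 and the second is March 10.
At the standard offset (UTC+04:30), 21:00 UTC + 4h30m = 01:30 Halur Sector standard time (rolling into the next day, 9 March 2024).
The standard-time date in Halur Sector, 9 March 2024, falls between 26 November 2023 and 10 March 2024, so daylight saving is in effect and Halur Sector is at UTC+05:30.
21:00 UTC + 5h30m = 02:30 Halur Sector (rolling into the next day, 9 March 2024).

02:30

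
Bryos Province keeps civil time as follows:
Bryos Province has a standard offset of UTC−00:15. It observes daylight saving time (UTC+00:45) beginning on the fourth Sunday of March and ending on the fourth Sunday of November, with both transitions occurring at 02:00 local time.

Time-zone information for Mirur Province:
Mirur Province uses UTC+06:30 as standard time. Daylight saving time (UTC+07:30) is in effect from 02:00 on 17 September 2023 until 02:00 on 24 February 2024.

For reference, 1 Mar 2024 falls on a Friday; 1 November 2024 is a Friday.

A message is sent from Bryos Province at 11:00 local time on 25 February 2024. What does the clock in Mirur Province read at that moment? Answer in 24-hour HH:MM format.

17:45

1 March 2024 is a Friday, so the first Sunday is March 3 and the fourth is March 24.
1 November 2024 is a Friday, so the first Sunday is November 3 and the fourth is November 24.
25 February 2024 does not fall between 24 March and 24 November, so daylight saving is not in effect and Bryos Province is at UTC−00:15.
11:00 Bryos Province + 0h15m = 11:15 UTC.
At the standard offset (UTC+06:30), 11:15 UTC + 6h30m = 17:45 Mirur Province standard time.
Daylight saving runs 17 September 2023 – 24 February 2024; the standard-time date in Mirur Province, 25 February 2024, is outside that window, so Mirur Province is on standard time at UTC+06:30.
11:15 UTC + 6h30m = 17:45 Mirur Province.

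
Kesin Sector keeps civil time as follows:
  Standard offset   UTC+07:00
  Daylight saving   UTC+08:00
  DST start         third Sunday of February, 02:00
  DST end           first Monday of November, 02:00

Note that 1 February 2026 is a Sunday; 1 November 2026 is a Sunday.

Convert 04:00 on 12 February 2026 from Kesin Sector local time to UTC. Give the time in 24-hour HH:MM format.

21:00

1 February 2026 is a Sunday, so the first Sunday is February 1 and the third is February 15.
1 November 2026 is a Sunday, so the first Monday is November 2.
12 February 2026 is outside the daylight-saving period (15 February – 2 November), so Kesin Sector is on standard time, UTC+07:00.
04:00 local − 7h = 21:00 UTC (rolling into the previous day, 11 February 2026).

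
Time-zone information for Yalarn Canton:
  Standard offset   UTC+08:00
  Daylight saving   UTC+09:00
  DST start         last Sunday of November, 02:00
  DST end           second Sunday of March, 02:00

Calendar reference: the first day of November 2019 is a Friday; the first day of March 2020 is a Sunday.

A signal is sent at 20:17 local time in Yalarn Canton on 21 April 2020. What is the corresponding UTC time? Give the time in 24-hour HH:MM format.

1 November 2019 is a Friday, so Sundays fall on 3, 10, 17, 24; the last is November 24.
1 March 2020 is a Sunday, so the first Sunday is March 1 and the second is March 8.
21 April 2020 does not fall between 24 November 2019 and 8 March 2020, so daylight saving is not in effect and Yalarn Canton is at UTC+08:00.
20:17 local − 8h = 12:17 UTC.

12:17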